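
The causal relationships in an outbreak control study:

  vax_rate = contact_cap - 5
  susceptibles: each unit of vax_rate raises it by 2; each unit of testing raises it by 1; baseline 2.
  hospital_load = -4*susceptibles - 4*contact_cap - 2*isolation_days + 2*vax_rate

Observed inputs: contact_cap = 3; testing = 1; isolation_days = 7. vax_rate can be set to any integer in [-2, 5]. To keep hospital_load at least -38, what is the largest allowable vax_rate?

Intervening on vax_rate fixes its value directly, overriding its dependence on contact_cap.
Substituting into the susceptibles equation gives susceptibles = 2*vax_rate + 3.
Substituting into the hospital_load equation gives hospital_load = -6*vax_rate - 38.
Require -6*vax_rate - 38 ≥ -38, so vax_rate ≤ 0.
The largest integer in [-2, 5] satisfying this is 0.

vax_rate = 0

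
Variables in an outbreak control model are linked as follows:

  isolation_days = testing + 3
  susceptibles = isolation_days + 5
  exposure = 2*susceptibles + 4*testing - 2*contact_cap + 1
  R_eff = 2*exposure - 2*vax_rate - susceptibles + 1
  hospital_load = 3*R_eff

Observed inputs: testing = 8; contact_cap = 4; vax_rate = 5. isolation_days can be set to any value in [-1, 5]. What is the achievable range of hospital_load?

159 to 213

Intervening on isolation_days fixes its value directly, overriding its dependence on testing.
Substituting into the exposure equation gives exposure = 2*isolation_days + 35.
Substituting into the R_eff equation gives R_eff = 3*isolation_days + 56.
So hospital_load = 9*isolation_days + 168.
Linear in isolation_days, so extremes are at the endpoints: isolation_days = -1 gives hospital_load = 159; isolation_days = 5 gives hospital_load = 213.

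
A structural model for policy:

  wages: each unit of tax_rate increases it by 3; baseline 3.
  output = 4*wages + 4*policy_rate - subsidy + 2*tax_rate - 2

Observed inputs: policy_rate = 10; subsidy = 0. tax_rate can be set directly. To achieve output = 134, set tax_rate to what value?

tax_rate = 6

Substituting into the output equation gives output = 14*tax_rate + 50.
Solve 14*tax_rate + 50 = 134: tax_rate = (134 - 50) / 14 = 6.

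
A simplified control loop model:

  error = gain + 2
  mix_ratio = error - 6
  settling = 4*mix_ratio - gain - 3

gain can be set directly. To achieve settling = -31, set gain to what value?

gain = -4

Substituting into the mix_ratio equation gives mix_ratio = gain - 4.
This gives settling = 3*gain - 19.
Solve 3*gain - 19 = -31: gain = (-31 + 19) / 3 = -4.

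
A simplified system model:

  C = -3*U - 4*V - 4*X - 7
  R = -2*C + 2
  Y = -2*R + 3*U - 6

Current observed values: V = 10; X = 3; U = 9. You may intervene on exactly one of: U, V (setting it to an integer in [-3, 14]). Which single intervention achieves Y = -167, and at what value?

set V = 0

Intervening on U: Y = -9*U - 246. Reaching -167 requires U = -79/9, not an integer.
Intervening on V: with other inputs at their observed values, Y = -16*V - 167. Solving for -167 gives V = 0, within [-3, 14].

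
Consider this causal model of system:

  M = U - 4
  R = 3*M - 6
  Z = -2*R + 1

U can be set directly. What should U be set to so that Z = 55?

U = -3

Substituting into the R equation gives R = 3*U - 18.
This gives Z = -6*U + 37.
Solve -6*U + 37 = 55: U = (55 - 37) / -6 = -3.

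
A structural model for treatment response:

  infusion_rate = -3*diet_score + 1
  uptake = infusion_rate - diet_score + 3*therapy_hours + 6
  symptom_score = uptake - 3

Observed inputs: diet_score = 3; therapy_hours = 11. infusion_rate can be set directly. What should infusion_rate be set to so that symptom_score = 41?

Intervening on infusion_rate fixes its value directly, overriding its dependence on diet_score.
Substituting into the uptake equation gives uptake = infusion_rate + 36.
Substituting into the symptom_score equation gives symptom_score = infusion_rate + 33.
Solve infusion_rate + 33 = 41: infusion_rate = (41 - 33) / 1 = 8.

infusion_rate = 8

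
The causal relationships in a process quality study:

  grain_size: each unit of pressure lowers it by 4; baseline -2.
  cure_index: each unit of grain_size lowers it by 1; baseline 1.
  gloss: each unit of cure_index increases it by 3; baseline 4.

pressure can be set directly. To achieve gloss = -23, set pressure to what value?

pressure = -3

Substituting into the cure_index equation gives cure_index = 4*pressure + 3.
This gives gloss = 12*pressure + 13.
Solve 12*pressure + 13 = -23: pressure = (-23 - 13) / 12 = -3.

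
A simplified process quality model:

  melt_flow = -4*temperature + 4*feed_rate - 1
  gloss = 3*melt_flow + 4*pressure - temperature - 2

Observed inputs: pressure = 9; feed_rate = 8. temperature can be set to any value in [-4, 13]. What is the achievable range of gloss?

Substituting into the melt_flow equation gives melt_flow = -4*temperature + 31.
Substituting into the gloss equation gives gloss = -13*temperature + 127.
Linear in temperature, so extremes are at the endpoints: temperature = -4 gives gloss = 179; temperature = 13 gives gloss = -42.

-42 to 179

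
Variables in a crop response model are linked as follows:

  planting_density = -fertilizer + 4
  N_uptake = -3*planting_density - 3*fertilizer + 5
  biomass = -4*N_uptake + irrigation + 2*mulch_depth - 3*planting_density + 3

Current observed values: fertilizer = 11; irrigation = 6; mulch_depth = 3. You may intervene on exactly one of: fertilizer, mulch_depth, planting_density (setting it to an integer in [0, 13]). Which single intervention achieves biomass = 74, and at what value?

set mulch_depth = 8

Intervening on fertilizer: biomass = 3*fertilizer + 31. Reaching 74 requires fertilizer = 43/3, not an integer.
Intervening on mulch_depth: with other inputs at their observed values, biomass = 2*mulch_depth + 58. Solving for 74 gives mulch_depth = 8, within [0, 13].
Intervening on planting_density: biomass = 9*planting_density + 127. Reaching 74 requires planting_density = -53/9, not an integer.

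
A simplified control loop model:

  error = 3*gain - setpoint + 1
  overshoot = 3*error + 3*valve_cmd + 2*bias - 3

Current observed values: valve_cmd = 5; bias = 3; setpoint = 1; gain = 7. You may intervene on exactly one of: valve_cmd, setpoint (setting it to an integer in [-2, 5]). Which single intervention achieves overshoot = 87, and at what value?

Intervening on valve_cmd: overshoot = 3*valve_cmd + 66. Reaching 87 requires valve_cmd = 7, outside [-2, 5].
Intervening on setpoint: with other inputs at their observed values, overshoot = -3*setpoint + 84. Solving for 87 gives setpoint = -1, within [-2, 5].

set setpoint = -1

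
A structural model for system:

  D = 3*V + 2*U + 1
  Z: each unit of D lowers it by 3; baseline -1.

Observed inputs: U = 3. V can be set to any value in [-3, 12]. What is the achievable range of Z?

Substituting into the D equation gives D = 3*V + 7.
Substituting into the Z equation gives Z = -9*V - 22.
Linear in V, so extremes are at the endpoints: V = -3 gives Z = 5; V = 12 gives Z = -130.

-130 to 5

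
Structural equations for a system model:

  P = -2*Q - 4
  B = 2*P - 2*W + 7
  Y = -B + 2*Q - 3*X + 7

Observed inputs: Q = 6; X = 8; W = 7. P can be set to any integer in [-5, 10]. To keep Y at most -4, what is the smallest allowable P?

P = 3

Intervening on P fixes its value directly, overriding its dependence on Q.
Substituting into the B equation gives B = 2*P - 7.
Y becomes -2*P + 2.
Require -2*P + 2 ≤ -4, so P ≥ 3.
The smallest integer in [-5, 10] satisfying this is 3.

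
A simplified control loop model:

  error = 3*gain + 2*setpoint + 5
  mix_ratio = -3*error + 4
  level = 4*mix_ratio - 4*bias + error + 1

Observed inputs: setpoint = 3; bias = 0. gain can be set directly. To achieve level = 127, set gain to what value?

gain = -7

Substituting into the error equation gives error = 3*gain + 11.
Substituting into the mix_ratio equation gives mix_ratio = -9*gain - 29.
This gives level = -33*gain - 104.
Solve -33*gain - 104 = 127: gain = (127 + 104) / -33 = -7.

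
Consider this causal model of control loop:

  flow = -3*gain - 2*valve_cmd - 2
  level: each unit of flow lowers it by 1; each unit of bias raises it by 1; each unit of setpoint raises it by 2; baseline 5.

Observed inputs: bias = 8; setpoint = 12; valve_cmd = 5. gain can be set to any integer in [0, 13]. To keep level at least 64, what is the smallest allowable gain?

gain = 5

Substituting into the flow equation gives flow = -3*gain - 12.
So level = 3*gain + 49.
Require 3*gain + 49 ≥ 64, so gain ≥ 5.
The smallest integer in [0, 13] satisfying this is 5.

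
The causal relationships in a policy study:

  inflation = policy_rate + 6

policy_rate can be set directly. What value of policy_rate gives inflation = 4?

Solve policy_rate + 6 = 4: policy_rate = (4 - 6) / 1 = -2.

policy_rate = -2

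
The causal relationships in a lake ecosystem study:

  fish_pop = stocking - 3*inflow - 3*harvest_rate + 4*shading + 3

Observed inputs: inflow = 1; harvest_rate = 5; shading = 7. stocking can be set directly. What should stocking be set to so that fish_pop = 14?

Substituting into the fish_pop equation gives fish_pop = stocking + 13.
Solve stocking + 13 = 14: stocking = (14 - 13) / 1 = 1.

stocking = 1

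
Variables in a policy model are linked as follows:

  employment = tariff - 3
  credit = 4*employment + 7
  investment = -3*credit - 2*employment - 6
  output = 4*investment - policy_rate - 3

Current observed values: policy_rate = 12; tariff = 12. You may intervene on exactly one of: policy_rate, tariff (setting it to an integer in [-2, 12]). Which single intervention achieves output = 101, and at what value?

set tariff = -1

Intervening on policy_rate: output = -policy_rate - 615. Reaching 101 requires policy_rate = -716, outside [-2, 12].
Intervening on tariff: with other inputs at their observed values, output = -56*tariff + 45. Solving for 101 gives tariff = -1, within [-2, 12].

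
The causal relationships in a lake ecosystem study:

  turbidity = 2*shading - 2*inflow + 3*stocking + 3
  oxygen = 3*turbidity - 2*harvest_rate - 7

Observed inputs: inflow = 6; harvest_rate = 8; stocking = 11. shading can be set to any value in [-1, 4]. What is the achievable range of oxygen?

43 to 73

Substituting into the turbidity equation gives turbidity = 2*shading + 24.
This gives oxygen = 6*shading + 49.
Linear in shading, so extremes are at the endpoints: shading = -1 gives oxygen = 43; shading = 4 gives oxygen = 73.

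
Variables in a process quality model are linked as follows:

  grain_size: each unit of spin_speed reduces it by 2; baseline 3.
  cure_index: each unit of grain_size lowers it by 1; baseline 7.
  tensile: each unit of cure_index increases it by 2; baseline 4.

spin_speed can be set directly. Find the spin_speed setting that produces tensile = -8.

spin_speed = -5

Substituting into the cure_index equation gives cure_index = 2*spin_speed + 4.
Substituting into the tensile equation gives tensile = 4*spin_speed + 12.
Solve 4*spin_speed + 12 = -8: spin_speed = (-8 - 12) / 4 = -5.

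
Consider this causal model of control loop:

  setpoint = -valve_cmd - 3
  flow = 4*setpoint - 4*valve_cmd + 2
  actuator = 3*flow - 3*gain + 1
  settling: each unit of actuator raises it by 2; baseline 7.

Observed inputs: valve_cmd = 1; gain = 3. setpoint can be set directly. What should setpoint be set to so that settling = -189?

setpoint = -7

Intervening on setpoint fixes its value directly, overriding its dependence on valve_cmd.
Substituting into the flow equation gives flow = 4*setpoint - 2.
So actuator = 12*setpoint - 14.
Substituting into the settling equation gives settling = 24*setpoint - 21.
Solve 24*setpoint - 21 = -189: setpoint = (-189 + 21) / 24 = -7.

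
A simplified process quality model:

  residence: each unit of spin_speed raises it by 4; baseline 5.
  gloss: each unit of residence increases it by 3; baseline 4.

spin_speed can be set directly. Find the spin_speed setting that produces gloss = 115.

spin_speed = 8

Substituting into the gloss equation gives gloss = 12*spin_speed + 19.
Solve 12*spin_speed + 19 = 115: spin_speed = (115 - 19) / 12 = 8.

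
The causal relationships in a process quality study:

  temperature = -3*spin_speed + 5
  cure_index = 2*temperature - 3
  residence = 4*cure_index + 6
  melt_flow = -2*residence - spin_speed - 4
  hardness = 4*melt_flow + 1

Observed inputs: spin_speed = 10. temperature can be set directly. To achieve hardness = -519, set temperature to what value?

temperature = 8

Intervening on temperature fixes its value directly, overriding its dependence on spin_speed.
Substituting into the residence equation gives residence = 8*temperature - 6.
Substituting into the melt_flow equation gives melt_flow = -16*temperature - 2.
Substituting into the hardness equation gives hardness = -64*temperature - 7.
Solve -64*temperature - 7 = -519: temperature = (-519 + 7) / -64 = 8.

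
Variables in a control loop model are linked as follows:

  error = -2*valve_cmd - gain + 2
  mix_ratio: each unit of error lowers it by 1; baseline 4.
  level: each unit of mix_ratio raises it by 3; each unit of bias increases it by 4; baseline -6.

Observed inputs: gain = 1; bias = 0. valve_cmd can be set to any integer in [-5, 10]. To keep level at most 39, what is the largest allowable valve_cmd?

valve_cmd = 6

Substituting into the error equation gives error = -2*valve_cmd + 1.
Substituting into the mix_ratio equation gives mix_ratio = 2*valve_cmd + 3.
So level = 6*valve_cmd + 3.
Require 6*valve_cmd + 3 ≤ 39, so valve_cmd ≤ 6.
The largest integer in [-5, 10] satisfying this is 6.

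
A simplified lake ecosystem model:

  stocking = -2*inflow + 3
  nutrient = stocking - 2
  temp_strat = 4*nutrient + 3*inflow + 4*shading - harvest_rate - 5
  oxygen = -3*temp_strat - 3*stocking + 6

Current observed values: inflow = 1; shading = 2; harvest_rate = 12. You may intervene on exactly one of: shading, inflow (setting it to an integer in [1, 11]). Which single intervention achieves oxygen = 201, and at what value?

set inflow = 9

Intervening on shading: oxygen = -12*shading + 57. Reaching 201 requires shading = -12, outside [1, 11].
Intervening on inflow: with other inputs at their observed values, oxygen = 21*inflow + 12. Solving for 201 gives inflow = 9, within [1, 11].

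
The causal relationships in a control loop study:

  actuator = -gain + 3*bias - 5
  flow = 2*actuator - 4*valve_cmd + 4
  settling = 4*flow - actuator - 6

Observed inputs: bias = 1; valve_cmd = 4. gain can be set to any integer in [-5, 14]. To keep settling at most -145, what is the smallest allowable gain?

gain = 11

Substituting into the actuator equation gives actuator = -gain - 2.
flow becomes -2*gain - 16.
Substituting into the settling equation gives settling = -7*gain - 68.
Require -7*gain - 68 ≤ -145, so gain ≥ 11.
The smallest integer in [-5, 14] satisfying this is 11.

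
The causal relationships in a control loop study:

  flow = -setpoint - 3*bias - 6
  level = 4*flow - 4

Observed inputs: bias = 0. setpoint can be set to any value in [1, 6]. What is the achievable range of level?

-52 to -32

Substituting into the flow equation gives flow = -setpoint - 6.
So level = -4*setpoint - 28.
Linear in setpoint, so extremes are at the endpoints: setpoint = 1 gives level = -32; setpoint = 6 gives level = -52.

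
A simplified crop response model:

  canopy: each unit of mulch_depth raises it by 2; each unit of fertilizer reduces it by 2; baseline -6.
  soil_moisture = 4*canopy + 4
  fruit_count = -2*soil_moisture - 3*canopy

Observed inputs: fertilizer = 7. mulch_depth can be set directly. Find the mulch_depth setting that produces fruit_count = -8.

Substituting into the canopy equation gives canopy = 2*mulch_depth - 20.
Substituting into the soil_moisture equation gives soil_moisture = 8*mulch_depth - 76.
So fruit_count = -22*mulch_depth + 212.
Solve -22*mulch_depth + 212 = -8: mulch_depth = (-8 - 212) / -22 = 10.

mulch_depth = 10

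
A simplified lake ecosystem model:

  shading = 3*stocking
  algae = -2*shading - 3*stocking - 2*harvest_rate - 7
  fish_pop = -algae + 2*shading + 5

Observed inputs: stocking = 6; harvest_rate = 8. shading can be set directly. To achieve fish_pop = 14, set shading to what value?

shading = -8

Intervening on shading fixes its value directly, overriding its dependence on stocking.
Substituting into the algae equation gives algae = -2*shading - 41.
Substituting into the fish_pop equation gives fish_pop = 4*shading + 46.
Solve 4*shading + 46 = 14: shading = (14 - 46) / 4 = -8.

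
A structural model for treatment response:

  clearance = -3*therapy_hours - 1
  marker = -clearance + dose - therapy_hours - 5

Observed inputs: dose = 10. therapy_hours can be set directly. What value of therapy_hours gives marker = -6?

Substituting into the marker equation gives marker = 2*therapy_hours + 6.
Solve 2*therapy_hours + 6 = -6: therapy_hours = (-6 - 6) / 2 = -6.

therapy_hours = -6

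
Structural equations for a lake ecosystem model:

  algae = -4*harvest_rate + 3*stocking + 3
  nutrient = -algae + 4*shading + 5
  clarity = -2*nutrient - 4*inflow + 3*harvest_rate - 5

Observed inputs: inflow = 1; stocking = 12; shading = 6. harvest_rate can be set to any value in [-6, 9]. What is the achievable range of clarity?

Substituting into the algae equation gives algae = -4*harvest_rate + 39.
Substituting into the nutrient equation gives nutrient = 4*harvest_rate - 10.
Substituting into the clarity equation gives clarity = -5*harvest_rate + 11.
Linear in harvest_rate, so extremes are at the endpoints: harvest_rate = -6 gives clarity = 41; harvest_rate = 9 gives clarity = -34.

-34 to 41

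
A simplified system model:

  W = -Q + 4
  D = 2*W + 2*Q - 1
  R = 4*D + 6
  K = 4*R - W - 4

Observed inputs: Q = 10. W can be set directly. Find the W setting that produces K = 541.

W = 7

Intervening on W fixes its value directly, overriding its dependence on Q.
Substituting into the D equation gives D = 2*W + 19.
So R = 8*W + 82.
Substituting into the K equation gives K = 31*W + 324.
Solve 31*W + 324 = 541: W = (541 - 324) / 31 = 7.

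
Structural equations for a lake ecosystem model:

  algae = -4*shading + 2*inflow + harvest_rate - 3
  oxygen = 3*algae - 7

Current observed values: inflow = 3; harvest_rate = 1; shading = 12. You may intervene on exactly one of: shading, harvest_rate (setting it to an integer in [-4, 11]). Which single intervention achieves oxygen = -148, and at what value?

set harvest_rate = -2

Intervening on shading: oxygen = -12*shading + 5. Reaching -148 requires shading = 51/4, not an integer.
Intervening on harvest_rate: with other inputs at their observed values, oxygen = 3*harvest_rate - 142. Solving for -148 gives harvest_rate = -2, within [-4, 11].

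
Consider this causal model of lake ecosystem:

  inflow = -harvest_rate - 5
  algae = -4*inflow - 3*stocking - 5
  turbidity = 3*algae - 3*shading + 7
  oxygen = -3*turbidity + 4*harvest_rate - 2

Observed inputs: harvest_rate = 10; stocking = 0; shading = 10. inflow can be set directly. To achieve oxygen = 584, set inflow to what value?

inflow = 12

Intervening on inflow fixes its value directly, overriding its dependence on harvest_rate.
Substituting into the algae equation gives algae = -4*inflow - 5.
So turbidity = -12*inflow - 38.
Substituting into the oxygen equation gives oxygen = 36*inflow + 152.
Solve 36*inflow + 152 = 584: inflow = (584 - 152) / 36 = 12.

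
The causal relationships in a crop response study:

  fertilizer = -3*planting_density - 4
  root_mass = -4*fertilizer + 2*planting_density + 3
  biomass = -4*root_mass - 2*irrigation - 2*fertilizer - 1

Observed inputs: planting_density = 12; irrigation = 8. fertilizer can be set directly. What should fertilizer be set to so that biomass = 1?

fertilizer = 9

Intervening on fertilizer fixes its value directly, overriding its dependence on planting_density.
Substituting into the root_mass equation gives root_mass = -4*fertilizer + 27.
biomass becomes 14*fertilizer - 125.
Solve 14*fertilizer - 125 = 1: fertilizer = (1 + 125) / 14 = 9.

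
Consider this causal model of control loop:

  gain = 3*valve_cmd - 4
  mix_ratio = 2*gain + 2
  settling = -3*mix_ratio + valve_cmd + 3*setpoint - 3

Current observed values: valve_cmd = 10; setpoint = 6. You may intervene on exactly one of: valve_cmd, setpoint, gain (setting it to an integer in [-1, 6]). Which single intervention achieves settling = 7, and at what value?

set gain = 2

Intervening on valve_cmd: settling = -17*valve_cmd + 33. Reaching 7 requires valve_cmd = 26/17, not an integer.
Intervening on setpoint: settling = 3*setpoint - 155. Reaching 7 requires setpoint = 54, outside [-1, 6].
Intervening on gain: with other inputs at their observed values, settling = -6*gain + 19. Solving for 7 gives gain = 2, within [-1, 6].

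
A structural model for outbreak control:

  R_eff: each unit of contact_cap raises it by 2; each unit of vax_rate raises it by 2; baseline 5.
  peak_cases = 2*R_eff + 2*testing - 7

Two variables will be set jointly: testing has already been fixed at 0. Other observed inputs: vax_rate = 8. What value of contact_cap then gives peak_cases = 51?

contact_cap = 4

With testing held at 0:
Substituting into the R_eff equation gives R_eff = 2*contact_cap + 21.
Substituting into the peak_cases equation gives peak_cases = 4*contact_cap + 35.
Solve 4*contact_cap + 35 = 51: contact_cap = (51 - 35) / 4 = 4.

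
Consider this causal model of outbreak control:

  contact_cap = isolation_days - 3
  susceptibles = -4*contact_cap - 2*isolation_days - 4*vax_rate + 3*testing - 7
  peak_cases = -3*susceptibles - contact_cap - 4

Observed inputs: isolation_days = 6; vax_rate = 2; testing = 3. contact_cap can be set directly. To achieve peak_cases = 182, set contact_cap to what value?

contact_cap = 12

Intervening on contact_cap fixes its value directly, overriding its dependence on isolation_days.
Substituting into the susceptibles equation gives susceptibles = -4*contact_cap - 18.
Substituting into the peak_cases equation gives peak_cases = 11*contact_cap + 50.
Solve 11*contact_cap + 50 = 182: contact_cap = (182 - 50) / 11 = 12.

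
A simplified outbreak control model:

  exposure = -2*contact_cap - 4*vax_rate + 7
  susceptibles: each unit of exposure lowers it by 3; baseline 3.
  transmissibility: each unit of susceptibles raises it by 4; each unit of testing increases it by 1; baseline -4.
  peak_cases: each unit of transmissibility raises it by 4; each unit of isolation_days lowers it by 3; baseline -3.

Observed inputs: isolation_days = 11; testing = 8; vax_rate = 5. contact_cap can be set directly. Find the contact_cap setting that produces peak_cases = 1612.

Substituting into the exposure equation gives exposure = -2*contact_cap - 13.
susceptibles becomes 6*contact_cap + 42.
Substituting into the transmissibility equation gives transmissibility = 24*contact_cap + 172.
peak_cases becomes 96*contact_cap + 652.
Solve 96*contact_cap + 652 = 1612: contact_cap = (1612 - 652) / 96 = 10.

contact_cap = 10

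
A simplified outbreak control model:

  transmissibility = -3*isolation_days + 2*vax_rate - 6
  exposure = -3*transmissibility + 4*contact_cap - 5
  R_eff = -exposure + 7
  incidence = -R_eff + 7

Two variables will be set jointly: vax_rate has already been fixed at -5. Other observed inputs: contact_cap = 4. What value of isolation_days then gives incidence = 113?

isolation_days = 6

With vax_rate held at -5:
Substituting into the transmissibility equation gives transmissibility = -3*isolation_days - 16.
Substituting into the exposure equation gives exposure = 9*isolation_days + 59.
Substituting into the R_eff equation gives R_eff = -9*isolation_days - 52.
So incidence = 9*isolation_days + 59.
Solve 9*isolation_days + 59 = 113: isolation_days = (113 - 59) / 9 = 6.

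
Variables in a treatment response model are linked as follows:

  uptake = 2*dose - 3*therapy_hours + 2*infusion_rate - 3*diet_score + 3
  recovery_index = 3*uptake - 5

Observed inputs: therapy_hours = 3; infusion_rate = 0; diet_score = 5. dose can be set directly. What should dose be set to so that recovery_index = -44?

dose = 4

Substituting into the uptake equation gives uptake = 2*dose - 21.
Substituting into the recovery_index equation gives recovery_index = 6*dose - 68.
Solve 6*dose - 68 = -44: dose = (-44 + 68) / 6 = 4.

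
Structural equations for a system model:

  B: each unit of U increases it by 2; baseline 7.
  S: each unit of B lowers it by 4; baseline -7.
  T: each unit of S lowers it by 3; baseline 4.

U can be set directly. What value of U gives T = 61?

Substituting into the S equation gives S = -8*U - 35.
This gives T = 24*U + 109.
Solve 24*U + 109 = 61: U = (61 - 109) / 24 = -2.

U = -2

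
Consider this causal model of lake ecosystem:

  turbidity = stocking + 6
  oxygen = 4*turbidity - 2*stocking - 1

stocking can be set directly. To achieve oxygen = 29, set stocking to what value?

Substituting into the oxygen equation gives oxygen = 2*stocking + 23.
Solve 2*stocking + 23 = 29: stocking = (29 - 23) / 2 = 3.

stocking = 3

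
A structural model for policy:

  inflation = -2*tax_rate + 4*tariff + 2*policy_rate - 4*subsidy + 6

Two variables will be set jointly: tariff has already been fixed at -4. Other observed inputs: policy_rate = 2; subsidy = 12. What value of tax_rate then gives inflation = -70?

With tariff held at -4:
Substituting into the inflation equation gives inflation = -2*tax_rate - 54.
Solve -2*tax_rate - 54 = -70: tax_rate = (-70 + 54) / -2 = 8.

tax_rate = 8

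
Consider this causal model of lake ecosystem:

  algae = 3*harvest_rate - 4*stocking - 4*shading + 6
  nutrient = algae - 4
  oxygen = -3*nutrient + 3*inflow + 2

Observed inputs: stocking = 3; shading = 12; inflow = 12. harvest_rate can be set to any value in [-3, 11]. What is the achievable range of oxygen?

Substituting into the algae equation gives algae = 3*harvest_rate - 54.
Substituting into the nutrient equation gives nutrient = 3*harvest_rate - 58.
Substituting into the oxygen equation gives oxygen = -9*harvest_rate + 212.
Linear in harvest_rate, so extremes are at the endpoints: harvest_rate = -3 gives oxygen = 239; harvest_rate = 11 gives oxygen = 113.

113 to 239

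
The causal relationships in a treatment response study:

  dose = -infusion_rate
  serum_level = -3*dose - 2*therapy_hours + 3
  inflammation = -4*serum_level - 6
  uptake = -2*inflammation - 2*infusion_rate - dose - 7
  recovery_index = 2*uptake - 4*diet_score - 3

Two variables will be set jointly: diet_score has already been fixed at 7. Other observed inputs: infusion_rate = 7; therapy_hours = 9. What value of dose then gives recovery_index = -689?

dose = 8

With diet_score held at 7:
Intervening on dose fixes its value directly, overriding its dependence on infusion_rate.
Substituting into the serum_level equation gives serum_level = -3*dose - 15.
inflammation becomes 12*dose + 54.
Substituting into the uptake equation gives uptake = -25*dose - 129.
So recovery_index = -50*dose - 289.
Solve -50*dose - 289 = -689: dose = (-689 + 289) / -50 = 8.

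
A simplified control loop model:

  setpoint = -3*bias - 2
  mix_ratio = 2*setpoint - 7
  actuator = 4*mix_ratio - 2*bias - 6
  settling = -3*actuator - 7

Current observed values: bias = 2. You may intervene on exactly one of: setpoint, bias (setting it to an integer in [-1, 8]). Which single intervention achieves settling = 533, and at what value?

Intervening on setpoint: settling = -24*setpoint + 107. Reaching 533 requires setpoint = -71/4, not an integer.
Intervening on bias: with other inputs at their observed values, settling = 78*bias + 143. Solving for 533 gives bias = 5, within [-1, 8].

set bias = 5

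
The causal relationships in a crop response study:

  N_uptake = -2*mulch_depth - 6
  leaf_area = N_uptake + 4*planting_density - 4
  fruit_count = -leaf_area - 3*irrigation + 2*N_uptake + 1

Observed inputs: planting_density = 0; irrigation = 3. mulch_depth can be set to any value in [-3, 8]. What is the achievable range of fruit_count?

-26 to -4

Substituting into the leaf_area equation gives leaf_area = -2*mulch_depth - 10.
Substituting into the fruit_count equation gives fruit_count = -2*mulch_depth - 10.
Linear in mulch_depth, so extremes are at the endpoints: mulch_depth = -3 gives fruit_count = -4; mulch_depth = 8 gives fruit_count = -26.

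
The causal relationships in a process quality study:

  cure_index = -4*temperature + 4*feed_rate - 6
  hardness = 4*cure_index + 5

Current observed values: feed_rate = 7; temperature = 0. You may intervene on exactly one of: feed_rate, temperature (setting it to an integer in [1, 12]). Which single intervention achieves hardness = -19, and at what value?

Intervening on feed_rate: hardness = 16*feed_rate - 19. Reaching -19 requires feed_rate = 0, outside [1, 12].
Intervening on temperature: with other inputs at their observed values, hardness = -16*temperature + 93. Solving for -19 gives temperature = 7, within [1, 12].

set temperature = 7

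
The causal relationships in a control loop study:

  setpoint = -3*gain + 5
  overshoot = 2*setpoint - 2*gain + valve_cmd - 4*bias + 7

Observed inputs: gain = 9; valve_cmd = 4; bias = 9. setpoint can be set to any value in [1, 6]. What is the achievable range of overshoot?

-41 to -31

Intervening on setpoint fixes its value directly, overriding its dependence on gain.
Substituting into the overshoot equation gives overshoot = 2*setpoint - 43.
Linear in setpoint, so extremes are at the endpoints: setpoint = 1 gives overshoot = -41; setpoint = 6 gives overshoot = -31.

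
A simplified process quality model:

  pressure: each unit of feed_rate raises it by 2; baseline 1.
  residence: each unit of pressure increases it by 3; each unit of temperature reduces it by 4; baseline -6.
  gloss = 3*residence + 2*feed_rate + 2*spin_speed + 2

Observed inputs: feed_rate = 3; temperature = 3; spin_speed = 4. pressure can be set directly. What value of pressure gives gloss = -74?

Intervening on pressure fixes its value directly, overriding its dependence on feed_rate.
Substituting into the residence equation gives residence = 3*pressure - 18.
gloss becomes 9*pressure - 38.
Solve 9*pressure - 38 = -74: pressure = (-74 + 38) / 9 = -4.

pressure = -4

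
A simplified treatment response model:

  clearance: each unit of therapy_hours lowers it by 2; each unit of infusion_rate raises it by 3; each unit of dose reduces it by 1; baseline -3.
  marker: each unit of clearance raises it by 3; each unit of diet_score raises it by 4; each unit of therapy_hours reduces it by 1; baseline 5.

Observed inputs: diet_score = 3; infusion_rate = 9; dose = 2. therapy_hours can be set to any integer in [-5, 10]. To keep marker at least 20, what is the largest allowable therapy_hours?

therapy_hours = 9

Substituting into the clearance equation gives clearance = -2*therapy_hours + 22.
Substituting into the marker equation gives marker = -7*therapy_hours + 83.
Require -7*therapy_hours + 83 ≥ 20, so therapy_hours ≤ 9.
The largest integer in [-5, 10] satisfying this is 9.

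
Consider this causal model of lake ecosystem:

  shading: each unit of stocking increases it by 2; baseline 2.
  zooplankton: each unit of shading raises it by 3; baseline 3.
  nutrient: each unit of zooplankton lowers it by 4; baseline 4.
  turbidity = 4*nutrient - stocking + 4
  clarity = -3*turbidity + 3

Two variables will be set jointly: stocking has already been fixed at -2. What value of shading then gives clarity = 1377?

shading = 9

With stocking held at -2:
Intervening on shading fixes its value directly, overriding its dependence on stocking.
Substituting into the nutrient equation gives nutrient = -12*shading - 8.
This gives turbidity = -48*shading - 26.
clarity becomes 144*shading + 81.
Solve 144*shading + 81 = 1377: shading = (1377 - 81) / 144 = 9.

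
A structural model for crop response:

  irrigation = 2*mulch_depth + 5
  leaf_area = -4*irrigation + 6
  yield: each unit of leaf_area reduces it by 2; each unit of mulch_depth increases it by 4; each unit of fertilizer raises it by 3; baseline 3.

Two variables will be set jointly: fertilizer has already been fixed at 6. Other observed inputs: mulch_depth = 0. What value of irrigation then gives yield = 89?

With fertilizer held at 6:
Intervening on irrigation fixes its value directly, overriding its dependence on mulch_depth.
Substituting into the yield equation gives yield = 8*irrigation + 9.
Solve 8*irrigation + 9 = 89: irrigation = (89 - 9) / 8 = 10.

irrigation = 10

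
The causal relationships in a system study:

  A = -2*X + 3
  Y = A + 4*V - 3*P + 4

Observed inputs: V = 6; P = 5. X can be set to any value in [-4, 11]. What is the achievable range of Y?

Substituting into the Y equation gives Y = -2*X + 16.
Linear in X, so extremes are at the endpoints: X = -4 gives Y = 24; X = 11 gives Y = -6.

-6 to 24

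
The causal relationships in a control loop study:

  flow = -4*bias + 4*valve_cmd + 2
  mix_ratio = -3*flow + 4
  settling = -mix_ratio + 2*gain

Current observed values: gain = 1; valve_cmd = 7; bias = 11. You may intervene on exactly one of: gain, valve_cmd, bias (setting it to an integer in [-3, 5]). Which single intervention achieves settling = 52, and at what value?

set bias = 3

Intervening on gain: settling = 2*gain - 46. Reaching 52 requires gain = 49, outside [-3, 5].
Intervening on valve_cmd: settling = 12*valve_cmd - 128. Reaching 52 requires valve_cmd = 15, outside [-3, 5].
Intervening on bias: with other inputs at their observed values, settling = -12*bias + 88. Solving for 52 gives bias = 3, within [-3, 5].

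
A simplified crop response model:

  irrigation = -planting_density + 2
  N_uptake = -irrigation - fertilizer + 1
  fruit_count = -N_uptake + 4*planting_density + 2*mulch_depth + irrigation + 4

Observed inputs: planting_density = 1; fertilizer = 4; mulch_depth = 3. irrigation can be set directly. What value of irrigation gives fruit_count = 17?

Intervening on irrigation fixes its value directly, overriding its dependence on planting_density.
Substituting into the N_uptake equation gives N_uptake = -irrigation - 3.
Substituting into the fruit_count equation gives fruit_count = 2*irrigation + 17.
Solve 2*irrigation + 17 = 17: irrigation = (17 - 17) / 2 = 0.

irrigation = 0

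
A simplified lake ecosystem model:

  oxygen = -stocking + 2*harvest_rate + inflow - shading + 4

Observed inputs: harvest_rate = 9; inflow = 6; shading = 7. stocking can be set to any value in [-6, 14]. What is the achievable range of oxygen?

7 to 27

Substituting into the oxygen equation gives oxygen = -stocking + 21.
Linear in stocking, so extremes are at the endpoints: stocking = -6 gives oxygen = 27; stocking = 14 gives oxygen = 7.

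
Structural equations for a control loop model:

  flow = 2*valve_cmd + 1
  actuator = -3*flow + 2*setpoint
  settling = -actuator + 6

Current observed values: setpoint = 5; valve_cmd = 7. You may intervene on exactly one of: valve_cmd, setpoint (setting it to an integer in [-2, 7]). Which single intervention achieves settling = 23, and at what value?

set valve_cmd = 4

Intervening on valve_cmd: with other inputs at their observed values, settling = 6*valve_cmd - 1. Solving for 23 gives valve_cmd = 4, within [-2, 7].
Intervening on setpoint: settling = -2*setpoint + 51. Reaching 23 requires setpoint = 14, outside [-2, 7].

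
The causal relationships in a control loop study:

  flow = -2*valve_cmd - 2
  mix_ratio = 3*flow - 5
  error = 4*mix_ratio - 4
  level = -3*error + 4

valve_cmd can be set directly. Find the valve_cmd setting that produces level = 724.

valve_cmd = 8

Substituting into the mix_ratio equation gives mix_ratio = -6*valve_cmd - 11.
Substituting into the error equation gives error = -24*valve_cmd - 48.
This gives level = 72*valve_cmd + 148.
Solve 72*valve_cmd + 148 = 724: valve_cmd = (724 - 148) / 72 = 8.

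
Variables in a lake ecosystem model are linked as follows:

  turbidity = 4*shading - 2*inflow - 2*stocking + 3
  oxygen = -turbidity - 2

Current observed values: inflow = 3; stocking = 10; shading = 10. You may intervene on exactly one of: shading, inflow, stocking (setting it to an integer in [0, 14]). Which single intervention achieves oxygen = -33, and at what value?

Intervening on shading: oxygen = -4*shading + 21. Reaching -33 requires shading = 27/2, not an integer.
Intervening on inflow: oxygen = 2*inflow - 25. Reaching -33 requires inflow = -4, outside [0, 14].
Intervening on stocking: with other inputs at their observed values, oxygen = 2*stocking - 39. Solving for -33 gives stocking = 3, within [0, 14].

set stocking = 3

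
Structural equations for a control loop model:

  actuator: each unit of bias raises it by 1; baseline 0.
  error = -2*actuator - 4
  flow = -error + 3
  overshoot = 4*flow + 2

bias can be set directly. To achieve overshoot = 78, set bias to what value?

Substituting into the error equation gives error = -2*bias - 4.
flow becomes 2*bias + 7.
So overshoot = 8*bias + 30.
Solve 8*bias + 30 = 78: bias = (78 - 30) / 8 = 6.

bias = 6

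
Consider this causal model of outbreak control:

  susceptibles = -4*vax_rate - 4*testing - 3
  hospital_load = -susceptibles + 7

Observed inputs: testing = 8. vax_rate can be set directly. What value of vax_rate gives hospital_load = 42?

vax_rate = 0

Substituting into the susceptibles equation gives susceptibles = -4*vax_rate - 35.
Substituting into the hospital_load equation gives hospital_load = 4*vax_rate + 42.
Solve 4*vax_rate + 42 = 42: vax_rate = (42 - 42) / 4 = 0.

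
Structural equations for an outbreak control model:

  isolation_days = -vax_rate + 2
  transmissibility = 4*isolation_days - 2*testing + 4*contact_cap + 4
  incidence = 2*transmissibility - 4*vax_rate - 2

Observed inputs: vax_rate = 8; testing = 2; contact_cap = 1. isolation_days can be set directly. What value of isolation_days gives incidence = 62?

isolation_days = 11

Intervening on isolation_days fixes its value directly, overriding its dependence on vax_rate.
Substituting into the transmissibility equation gives transmissibility = 4*isolation_days + 4.
Substituting into the incidence equation gives incidence = 8*isolation_days - 26.
Solve 8*isolation_days - 26 = 62: isolation_days = (62 + 26) / 8 = 11.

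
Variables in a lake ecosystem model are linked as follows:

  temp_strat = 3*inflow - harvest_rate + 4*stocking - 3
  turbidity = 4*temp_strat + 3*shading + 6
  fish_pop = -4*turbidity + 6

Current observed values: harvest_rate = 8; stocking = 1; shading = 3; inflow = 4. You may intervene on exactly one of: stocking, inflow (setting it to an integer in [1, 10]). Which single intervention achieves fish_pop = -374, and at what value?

Intervening on stocking: fish_pop = -64*stocking - 70. Reaching -374 requires stocking = 19/4, not an integer.
Intervening on inflow: with other inputs at their observed values, fish_pop = -48*inflow + 58. Solving for -374 gives inflow = 9, within [1, 10].

set inflow = 9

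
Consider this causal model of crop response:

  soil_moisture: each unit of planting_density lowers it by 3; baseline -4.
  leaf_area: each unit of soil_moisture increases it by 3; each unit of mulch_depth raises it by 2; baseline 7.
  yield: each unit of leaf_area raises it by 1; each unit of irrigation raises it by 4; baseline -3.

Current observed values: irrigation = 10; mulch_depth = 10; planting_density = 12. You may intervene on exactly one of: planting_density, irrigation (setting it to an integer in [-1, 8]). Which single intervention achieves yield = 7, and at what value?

Intervening on planting_density: with other inputs at their observed values, yield = -9*planting_density + 52. Solving for 7 gives planting_density = 5, within [-1, 8].
Intervening on irrigation: yield = 4*irrigation - 96. Reaching 7 requires irrigation = 103/4, not an integer.

set planting_density = 5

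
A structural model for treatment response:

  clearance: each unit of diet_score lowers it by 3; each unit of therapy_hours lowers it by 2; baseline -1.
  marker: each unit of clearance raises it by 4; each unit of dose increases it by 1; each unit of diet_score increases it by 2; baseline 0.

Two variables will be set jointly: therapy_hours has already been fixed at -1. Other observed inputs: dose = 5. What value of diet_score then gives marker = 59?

diet_score = -5

With therapy_hours held at -1:
Substituting into the clearance equation gives clearance = -3*diet_score + 1.
Substituting into the marker equation gives marker = -10*diet_score + 9.
Solve -10*diet_score + 9 = 59: diet_score = (59 - 9) / -10 = -5.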